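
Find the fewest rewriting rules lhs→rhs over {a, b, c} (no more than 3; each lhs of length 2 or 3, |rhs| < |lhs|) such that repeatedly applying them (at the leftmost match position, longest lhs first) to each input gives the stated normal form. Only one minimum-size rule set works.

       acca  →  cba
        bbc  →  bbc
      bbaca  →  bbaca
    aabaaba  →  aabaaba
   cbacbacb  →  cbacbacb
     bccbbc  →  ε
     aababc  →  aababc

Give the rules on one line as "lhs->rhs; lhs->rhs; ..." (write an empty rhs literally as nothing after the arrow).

acc->cb; bbb->c; cc->

  | acca => cba
  | bbc
  | bbaca
  | aabaaba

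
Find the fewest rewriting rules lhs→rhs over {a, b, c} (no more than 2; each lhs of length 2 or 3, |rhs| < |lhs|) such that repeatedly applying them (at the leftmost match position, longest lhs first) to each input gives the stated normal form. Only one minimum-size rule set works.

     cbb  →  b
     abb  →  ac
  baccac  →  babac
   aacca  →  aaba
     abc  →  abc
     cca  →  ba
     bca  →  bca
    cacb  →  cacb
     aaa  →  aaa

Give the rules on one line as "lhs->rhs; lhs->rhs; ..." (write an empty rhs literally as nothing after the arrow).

bb->c; cc->b

  | cbb => cc => b
  | abb => ac
  | baccac => babac
  | aacca => aaba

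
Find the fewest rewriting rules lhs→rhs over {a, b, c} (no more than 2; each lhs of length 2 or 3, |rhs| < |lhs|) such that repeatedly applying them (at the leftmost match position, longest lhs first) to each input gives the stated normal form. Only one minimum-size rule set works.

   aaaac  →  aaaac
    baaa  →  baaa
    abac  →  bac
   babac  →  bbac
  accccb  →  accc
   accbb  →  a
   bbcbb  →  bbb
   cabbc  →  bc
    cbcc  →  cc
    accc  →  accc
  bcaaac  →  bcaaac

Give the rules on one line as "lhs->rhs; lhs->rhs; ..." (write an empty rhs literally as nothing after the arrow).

  | aaaac
  | baaa
  | abac => bac
  | babac => bbac

ab->b; cb->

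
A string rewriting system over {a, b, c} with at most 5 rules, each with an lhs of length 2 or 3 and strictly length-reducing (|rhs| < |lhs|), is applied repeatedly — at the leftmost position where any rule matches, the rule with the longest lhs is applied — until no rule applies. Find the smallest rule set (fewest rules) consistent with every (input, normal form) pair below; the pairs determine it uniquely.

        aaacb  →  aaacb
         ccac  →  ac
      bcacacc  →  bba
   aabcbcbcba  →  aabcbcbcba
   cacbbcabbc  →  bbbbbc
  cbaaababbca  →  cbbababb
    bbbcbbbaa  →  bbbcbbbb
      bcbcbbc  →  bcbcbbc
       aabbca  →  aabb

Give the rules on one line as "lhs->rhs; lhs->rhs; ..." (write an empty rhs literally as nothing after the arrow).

baa->bb; ca->; cac->b; cc->

  | aaacb
  | ccac => ac
  | bcacacc => bbacc => bba
  | aabcbcbcba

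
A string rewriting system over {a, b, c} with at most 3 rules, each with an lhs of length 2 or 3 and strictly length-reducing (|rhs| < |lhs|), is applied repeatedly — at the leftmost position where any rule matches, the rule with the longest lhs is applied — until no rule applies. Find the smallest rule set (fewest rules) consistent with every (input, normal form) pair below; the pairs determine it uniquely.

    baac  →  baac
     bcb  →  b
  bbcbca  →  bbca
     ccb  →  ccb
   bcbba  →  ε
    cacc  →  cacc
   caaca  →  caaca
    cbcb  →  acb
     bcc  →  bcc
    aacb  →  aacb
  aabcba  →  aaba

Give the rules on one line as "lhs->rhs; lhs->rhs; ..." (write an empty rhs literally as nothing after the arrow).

bba->; bcb->b; cbc->ac

  | baac
  | bcb => b
  | bbcbca => bbca
  | ccb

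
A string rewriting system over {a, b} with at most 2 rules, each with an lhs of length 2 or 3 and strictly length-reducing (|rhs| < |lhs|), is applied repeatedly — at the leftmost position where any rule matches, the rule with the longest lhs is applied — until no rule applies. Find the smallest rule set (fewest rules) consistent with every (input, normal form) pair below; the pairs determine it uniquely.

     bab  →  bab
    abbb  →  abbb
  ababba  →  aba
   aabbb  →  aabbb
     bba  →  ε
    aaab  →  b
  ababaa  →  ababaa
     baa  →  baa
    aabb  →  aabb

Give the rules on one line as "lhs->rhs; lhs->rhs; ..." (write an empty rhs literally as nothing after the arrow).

  | bab
  | abbb
  | ababba => aba
  | aabbb

aaa->; bba->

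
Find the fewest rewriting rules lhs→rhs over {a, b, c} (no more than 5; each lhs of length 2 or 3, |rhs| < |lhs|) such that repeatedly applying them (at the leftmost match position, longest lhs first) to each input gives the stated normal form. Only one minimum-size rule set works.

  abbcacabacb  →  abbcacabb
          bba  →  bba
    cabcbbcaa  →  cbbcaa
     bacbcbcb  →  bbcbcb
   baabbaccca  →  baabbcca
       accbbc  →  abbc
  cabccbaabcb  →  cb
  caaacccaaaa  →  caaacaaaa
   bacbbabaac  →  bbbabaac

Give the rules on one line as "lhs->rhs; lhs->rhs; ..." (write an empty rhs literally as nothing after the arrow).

abc->; acc->a; bac->b; cba->

  | abbcacabacb => abbcacabb
  | bba
  | cabcbbcaa => cbbcaa
  | bacbcbcb => bbcbcb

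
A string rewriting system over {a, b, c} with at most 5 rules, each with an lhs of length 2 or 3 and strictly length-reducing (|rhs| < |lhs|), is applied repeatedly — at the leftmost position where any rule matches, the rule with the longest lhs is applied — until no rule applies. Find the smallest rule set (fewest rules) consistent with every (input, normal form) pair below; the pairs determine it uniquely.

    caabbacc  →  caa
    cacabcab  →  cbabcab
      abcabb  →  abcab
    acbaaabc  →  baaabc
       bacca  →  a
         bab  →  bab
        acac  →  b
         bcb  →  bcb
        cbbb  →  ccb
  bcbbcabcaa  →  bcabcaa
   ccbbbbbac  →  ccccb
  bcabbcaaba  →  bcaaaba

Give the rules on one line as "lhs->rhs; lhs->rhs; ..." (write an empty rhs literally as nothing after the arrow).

  | caabbacc => caabacc => caabbc => caa
  | cacabcab => cbabcab
  | abcabb => abcab
  | acbaaabc => bbaaabc => baaabc

ac->b; bb->b; bbb->cb; bbc->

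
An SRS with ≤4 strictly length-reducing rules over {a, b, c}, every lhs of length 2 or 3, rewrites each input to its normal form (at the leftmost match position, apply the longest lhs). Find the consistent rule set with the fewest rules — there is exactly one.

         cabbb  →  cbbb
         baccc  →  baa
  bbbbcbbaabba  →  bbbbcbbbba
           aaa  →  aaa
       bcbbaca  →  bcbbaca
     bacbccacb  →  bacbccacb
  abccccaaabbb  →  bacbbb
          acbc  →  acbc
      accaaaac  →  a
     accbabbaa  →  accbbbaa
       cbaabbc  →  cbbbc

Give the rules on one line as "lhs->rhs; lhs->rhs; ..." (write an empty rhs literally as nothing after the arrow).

aac->cc; ab->b; ccc->a

  | cabbb => cbbb
  | baccc => baa
  | bbbbcbbaabba => bbbbcbbabba => bbbbcbbbba
  | aaa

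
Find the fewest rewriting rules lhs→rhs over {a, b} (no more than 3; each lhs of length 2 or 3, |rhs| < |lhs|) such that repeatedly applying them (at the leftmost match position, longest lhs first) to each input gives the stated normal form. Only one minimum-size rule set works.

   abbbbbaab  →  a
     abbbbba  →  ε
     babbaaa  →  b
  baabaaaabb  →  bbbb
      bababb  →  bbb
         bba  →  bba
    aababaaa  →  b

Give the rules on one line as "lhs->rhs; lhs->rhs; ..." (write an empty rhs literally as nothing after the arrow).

aa->; ab->a

  | abbbbbaab => abbbbaab => abbbaab => abbaab => abaab => aaab => ab => a
  | abbbbba => abbbba => abbba => abba => aba => aa => ε
  | babbaaa => babaaa => baaaa => baa => b
  | baabaaaabb => bbaaaabb => bbaabb => bbbb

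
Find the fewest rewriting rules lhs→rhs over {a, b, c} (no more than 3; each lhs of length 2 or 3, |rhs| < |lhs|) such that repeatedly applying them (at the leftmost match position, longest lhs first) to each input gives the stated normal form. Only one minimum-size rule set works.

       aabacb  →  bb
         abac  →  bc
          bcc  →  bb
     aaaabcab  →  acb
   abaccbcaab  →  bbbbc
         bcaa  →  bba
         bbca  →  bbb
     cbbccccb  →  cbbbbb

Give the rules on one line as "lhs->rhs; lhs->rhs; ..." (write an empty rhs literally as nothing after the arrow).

ab->c; ca->b; cc->b

  | aabacb => acacb => abcb => ccb => bb
  | abac => cac => bc
  | bcc => bb
  | aaaabcab => aaaccab => aaabab => aacab => aabb => acb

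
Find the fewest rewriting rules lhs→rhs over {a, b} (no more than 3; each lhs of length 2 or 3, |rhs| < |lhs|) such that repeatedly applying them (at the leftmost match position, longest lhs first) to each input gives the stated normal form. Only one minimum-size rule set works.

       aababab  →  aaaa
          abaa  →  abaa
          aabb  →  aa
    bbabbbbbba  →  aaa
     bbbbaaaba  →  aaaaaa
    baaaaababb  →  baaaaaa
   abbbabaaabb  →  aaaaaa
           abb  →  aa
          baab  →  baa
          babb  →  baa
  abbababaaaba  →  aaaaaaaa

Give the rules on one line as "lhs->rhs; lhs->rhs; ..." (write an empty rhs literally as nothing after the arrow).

aab->aa; bb->a

  | aababab => aaabab => aaaab => aaaa
  | abaa
  | aabb => aab => aa
  | bbabbbbbba => aabbbbbba => aabbbbba => aabbbba => aabbba => aabba => aaba => aaa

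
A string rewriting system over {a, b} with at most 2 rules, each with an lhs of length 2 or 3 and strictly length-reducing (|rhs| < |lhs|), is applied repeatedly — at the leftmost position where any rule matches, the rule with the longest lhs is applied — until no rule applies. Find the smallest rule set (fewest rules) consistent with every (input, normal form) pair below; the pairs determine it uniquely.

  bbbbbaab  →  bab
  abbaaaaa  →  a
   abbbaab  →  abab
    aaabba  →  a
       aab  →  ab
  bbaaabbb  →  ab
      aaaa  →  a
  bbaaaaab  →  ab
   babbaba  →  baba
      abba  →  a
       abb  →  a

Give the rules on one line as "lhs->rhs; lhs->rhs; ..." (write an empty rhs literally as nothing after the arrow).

  | bbbbbaab => bbbaab => baab => bab
  | abbaaaaa => aaaaaa => aaaaa => aaaa => aaa => aa => a
  | abbbaab => abaab => abab
  | aaabba => aabba => abba => aa => a

aa->a; bb->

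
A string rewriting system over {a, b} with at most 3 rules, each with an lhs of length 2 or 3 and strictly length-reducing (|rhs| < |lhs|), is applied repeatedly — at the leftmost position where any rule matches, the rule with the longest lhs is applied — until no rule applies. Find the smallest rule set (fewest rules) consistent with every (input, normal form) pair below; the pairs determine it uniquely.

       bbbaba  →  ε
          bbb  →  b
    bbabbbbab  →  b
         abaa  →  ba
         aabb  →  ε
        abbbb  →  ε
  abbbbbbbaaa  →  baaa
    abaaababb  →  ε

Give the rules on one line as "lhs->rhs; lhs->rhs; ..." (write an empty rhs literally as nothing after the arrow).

ab->b; aba->b; bb->

  | bbbaba => baba => bb => ε
  | bbb => b
  | bbabbbbab => abbbbab => bbbbab => bbab => ab => b
  | abaa => ba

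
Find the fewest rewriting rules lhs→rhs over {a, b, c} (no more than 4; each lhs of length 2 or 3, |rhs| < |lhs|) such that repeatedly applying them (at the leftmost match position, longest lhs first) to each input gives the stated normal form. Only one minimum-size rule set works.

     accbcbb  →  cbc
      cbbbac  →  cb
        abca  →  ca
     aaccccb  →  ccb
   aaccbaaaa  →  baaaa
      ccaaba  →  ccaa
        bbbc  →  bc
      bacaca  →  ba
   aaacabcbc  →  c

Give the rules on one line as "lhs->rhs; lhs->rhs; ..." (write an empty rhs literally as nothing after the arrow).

  | accbcbb => cbcbb => cbc
  | cbbbac => cbac => cb
  | abca => ca
  | aaccccb => acccb => ccb

ab->; ac->; bb->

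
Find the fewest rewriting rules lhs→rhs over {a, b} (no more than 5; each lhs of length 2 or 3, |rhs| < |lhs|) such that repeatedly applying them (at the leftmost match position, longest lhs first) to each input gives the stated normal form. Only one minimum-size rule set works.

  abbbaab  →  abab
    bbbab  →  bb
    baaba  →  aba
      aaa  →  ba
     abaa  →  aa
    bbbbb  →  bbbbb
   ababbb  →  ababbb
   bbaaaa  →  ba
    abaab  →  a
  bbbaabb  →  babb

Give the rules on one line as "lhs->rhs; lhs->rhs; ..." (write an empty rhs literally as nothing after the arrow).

aaa->ba; aab->a; baa->a; bba->

  | abbbaab => abab
  | bbbab => bb
  | baaba => aba
  | aaa => ba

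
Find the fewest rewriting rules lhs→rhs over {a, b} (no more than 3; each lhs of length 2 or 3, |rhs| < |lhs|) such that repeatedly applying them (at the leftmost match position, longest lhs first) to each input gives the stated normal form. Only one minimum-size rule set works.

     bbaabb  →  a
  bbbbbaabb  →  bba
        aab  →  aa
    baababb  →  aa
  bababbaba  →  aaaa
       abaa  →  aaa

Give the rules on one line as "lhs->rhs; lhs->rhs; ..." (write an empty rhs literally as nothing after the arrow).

  | bbaabb => babb => ab => a
  | bbbbbaabb => bbbbabb => bbbab => bba
  | aab => aa
  | baababb => ababb => aabb => aab => aa

ab->a; baa->a; bab->a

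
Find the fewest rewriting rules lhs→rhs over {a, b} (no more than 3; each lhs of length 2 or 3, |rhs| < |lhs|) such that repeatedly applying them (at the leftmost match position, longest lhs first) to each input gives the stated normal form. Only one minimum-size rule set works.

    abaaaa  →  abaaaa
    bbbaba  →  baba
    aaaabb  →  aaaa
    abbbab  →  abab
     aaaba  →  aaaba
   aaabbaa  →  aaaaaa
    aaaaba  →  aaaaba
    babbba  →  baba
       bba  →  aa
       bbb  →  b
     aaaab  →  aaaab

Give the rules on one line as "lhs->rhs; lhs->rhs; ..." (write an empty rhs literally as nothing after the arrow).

bb->; bba->aa

  | abaaaa
  | bbbaba => baba
  | aaaabb => aaaa
  | abbbab => abab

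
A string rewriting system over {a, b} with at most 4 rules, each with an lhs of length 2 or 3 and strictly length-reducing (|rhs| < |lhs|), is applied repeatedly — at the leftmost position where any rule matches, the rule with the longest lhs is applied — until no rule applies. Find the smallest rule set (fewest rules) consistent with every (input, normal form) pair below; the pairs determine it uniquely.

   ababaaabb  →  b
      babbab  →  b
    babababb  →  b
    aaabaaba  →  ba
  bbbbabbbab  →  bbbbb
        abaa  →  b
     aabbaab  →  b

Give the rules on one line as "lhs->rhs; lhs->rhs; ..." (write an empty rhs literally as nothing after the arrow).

aa->b; aab->; ab->; abb->

  | ababaaabb => abaaabb => aaabb => babb => b
  | babbab => bab => b
  | babababb => bababb => babb => b
  | aaabaaba => babaaba => baaba => ba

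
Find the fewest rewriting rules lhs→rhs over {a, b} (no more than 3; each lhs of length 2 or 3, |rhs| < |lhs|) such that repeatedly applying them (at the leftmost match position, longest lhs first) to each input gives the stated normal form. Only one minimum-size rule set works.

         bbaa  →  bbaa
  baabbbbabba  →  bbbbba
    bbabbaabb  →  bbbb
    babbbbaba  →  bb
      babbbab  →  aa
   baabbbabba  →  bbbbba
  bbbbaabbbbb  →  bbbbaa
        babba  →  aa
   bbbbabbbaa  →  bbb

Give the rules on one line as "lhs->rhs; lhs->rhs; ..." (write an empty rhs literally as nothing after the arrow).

  | bbaa
  | baabbbbabba => baabbbabba => baabbabba => baababba => baaabba => bbbbba
  | bbabbaabb => babaabb => aaabb => bbbb
  | babbbbaba => abbbaba => abbaba => ababa => aaba => aaa => bb

aaa->bb; ab->a; bab->a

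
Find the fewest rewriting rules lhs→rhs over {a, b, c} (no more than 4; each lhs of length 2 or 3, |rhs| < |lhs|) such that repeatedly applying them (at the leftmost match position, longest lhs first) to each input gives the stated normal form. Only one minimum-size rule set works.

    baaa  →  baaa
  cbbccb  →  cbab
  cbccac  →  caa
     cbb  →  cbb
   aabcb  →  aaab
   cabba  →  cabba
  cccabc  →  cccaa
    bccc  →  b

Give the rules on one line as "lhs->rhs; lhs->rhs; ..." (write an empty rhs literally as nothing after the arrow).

  | baaa
  | cbbccb => cbacb => cbab
  | cbccac => cacac => caac => caa
  | cbb

ac->a; acc->b; bc->a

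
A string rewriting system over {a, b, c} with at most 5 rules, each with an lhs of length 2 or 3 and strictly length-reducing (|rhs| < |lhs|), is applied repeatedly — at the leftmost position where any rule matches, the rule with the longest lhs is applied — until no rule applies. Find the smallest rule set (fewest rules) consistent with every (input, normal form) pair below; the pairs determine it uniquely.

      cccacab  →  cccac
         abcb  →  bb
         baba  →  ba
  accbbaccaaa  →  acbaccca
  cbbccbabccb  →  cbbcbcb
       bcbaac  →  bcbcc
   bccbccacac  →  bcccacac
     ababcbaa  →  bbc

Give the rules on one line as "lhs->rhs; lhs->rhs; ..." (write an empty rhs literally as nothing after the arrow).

  | cccacab => cccac
  | abcb => bb
  | baba => ba
  | accbbaccaaa => acbaccaaa => acbaccca

aa->c; ab->; abc->b; ccb->c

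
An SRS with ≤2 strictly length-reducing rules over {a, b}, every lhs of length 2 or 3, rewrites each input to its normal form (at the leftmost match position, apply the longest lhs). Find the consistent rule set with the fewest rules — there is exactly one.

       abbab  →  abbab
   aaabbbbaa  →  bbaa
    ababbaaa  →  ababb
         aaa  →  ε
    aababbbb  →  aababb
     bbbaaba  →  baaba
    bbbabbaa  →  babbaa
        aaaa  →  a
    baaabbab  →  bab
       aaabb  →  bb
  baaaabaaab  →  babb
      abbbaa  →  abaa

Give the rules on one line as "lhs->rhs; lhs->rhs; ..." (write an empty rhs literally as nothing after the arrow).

  | abbab
  | aaabbbbaa => bbbbaa => bbaa
  | ababbaaa => ababb
  | aaa => ε

aaa->; bbb->b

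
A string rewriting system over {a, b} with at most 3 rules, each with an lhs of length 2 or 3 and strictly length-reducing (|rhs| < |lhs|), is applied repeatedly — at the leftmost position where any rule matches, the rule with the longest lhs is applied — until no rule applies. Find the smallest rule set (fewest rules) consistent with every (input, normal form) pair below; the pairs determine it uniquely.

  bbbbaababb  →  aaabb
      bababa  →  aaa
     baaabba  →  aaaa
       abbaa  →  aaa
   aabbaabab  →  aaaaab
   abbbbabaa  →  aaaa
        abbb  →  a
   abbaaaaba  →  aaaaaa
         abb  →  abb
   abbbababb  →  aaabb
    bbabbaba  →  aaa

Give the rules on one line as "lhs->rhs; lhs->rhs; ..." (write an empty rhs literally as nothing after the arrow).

  | bbbbaababb => baababb => aababb => aaabb
  | bababa => ababa => aaba => aaa
  | baaabba => aaabba => aaaba => aaaa
  | abbaa => abaa => aaa

ba->a; bbb->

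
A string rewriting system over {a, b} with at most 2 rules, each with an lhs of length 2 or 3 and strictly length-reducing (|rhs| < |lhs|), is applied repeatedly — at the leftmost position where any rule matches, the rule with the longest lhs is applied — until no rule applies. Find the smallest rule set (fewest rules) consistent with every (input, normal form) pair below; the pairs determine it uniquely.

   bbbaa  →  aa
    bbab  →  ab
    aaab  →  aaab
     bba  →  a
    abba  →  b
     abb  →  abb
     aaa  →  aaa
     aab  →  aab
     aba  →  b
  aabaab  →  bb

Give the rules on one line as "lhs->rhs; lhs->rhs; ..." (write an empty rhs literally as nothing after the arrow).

  | bbbaa => bbaa => baa => aa
  | bbab => bab => ab
  | aaab
  | bba => ba => a

aba->b; ba->a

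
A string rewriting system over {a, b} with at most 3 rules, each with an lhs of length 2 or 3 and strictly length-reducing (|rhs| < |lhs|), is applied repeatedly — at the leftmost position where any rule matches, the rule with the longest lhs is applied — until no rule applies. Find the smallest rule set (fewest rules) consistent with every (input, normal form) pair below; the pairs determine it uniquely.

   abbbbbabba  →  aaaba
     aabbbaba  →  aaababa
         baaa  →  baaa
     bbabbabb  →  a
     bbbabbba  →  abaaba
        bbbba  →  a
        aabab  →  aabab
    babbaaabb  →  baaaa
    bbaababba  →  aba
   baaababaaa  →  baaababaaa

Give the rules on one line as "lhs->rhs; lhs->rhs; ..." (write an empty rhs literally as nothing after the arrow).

bb->a; bba->

  | abbbbbabba => aabbbabba => aaababba => aaaba
  | aabbbaba => aaababa
  | baaa
  | bbabbabb => bbabb => bb => a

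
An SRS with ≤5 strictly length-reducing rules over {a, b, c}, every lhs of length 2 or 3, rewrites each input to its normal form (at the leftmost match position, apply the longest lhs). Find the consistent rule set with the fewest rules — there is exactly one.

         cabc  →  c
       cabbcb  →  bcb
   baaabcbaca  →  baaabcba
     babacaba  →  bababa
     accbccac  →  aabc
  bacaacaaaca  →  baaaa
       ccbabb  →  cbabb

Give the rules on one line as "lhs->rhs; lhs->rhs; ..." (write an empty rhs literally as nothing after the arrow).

ac->; acc->aa; cab->; cc->c

  | cabc => c
  | cabbcb => bcb
  | baaabcbaca => baaabcba
  | babacaba => bababa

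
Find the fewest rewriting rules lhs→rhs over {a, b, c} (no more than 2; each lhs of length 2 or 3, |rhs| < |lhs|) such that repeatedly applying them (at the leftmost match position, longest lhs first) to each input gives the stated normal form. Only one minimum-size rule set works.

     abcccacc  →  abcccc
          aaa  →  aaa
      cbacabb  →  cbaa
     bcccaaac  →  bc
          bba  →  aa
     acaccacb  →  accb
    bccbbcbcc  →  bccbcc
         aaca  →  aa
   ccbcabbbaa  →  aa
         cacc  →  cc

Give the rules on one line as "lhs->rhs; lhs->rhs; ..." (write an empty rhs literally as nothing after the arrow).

  | abcccacc => abcccc
  | aaa
  | cbacabb => cbabb => cbaa
  | bcccaaac => bccaac => bcac => bc

bb->a; ca->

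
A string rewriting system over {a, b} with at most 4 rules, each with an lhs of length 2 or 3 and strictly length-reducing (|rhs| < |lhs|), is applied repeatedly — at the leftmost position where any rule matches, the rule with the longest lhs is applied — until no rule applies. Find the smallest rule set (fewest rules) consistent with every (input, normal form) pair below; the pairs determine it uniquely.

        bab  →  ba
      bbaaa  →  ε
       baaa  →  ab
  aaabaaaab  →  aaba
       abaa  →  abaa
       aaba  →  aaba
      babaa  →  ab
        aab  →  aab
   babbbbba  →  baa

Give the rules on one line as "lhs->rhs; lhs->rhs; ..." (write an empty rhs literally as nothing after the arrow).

  | bab => ba
  | bbaaa => aaa => bb => ε
  | baaa => bbb => ab
  | aaabaaaab => bbbaaaab => abaaaab => abbbab => aabab => aaba

aaa->bb; bab->ba; bb->; bbb->ab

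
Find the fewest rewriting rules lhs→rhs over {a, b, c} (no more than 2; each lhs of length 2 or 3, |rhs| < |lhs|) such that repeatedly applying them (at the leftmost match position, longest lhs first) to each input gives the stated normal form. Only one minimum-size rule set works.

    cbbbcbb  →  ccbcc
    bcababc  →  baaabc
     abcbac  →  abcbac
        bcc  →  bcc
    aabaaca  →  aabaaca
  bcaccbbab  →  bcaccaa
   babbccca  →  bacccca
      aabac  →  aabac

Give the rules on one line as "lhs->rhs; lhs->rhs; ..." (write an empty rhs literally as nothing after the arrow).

  | cbbbcbb => ccbcbb => ccbcc
  | bcababc => baaabc
  | abcbac
  | bcc

bb->c; cab->aa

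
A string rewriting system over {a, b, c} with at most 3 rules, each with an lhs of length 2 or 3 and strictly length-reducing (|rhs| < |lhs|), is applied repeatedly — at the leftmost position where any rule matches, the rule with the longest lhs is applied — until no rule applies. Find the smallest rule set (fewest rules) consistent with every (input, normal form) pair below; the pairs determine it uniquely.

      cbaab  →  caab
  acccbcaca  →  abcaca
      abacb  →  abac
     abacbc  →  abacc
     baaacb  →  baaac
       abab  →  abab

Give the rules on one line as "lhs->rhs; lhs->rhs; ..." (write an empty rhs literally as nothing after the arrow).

  | cbaab => caab
  | acccbcaca => abcaca
  | abacb => abac
  | abacbc => abacc

cb->c; ccc->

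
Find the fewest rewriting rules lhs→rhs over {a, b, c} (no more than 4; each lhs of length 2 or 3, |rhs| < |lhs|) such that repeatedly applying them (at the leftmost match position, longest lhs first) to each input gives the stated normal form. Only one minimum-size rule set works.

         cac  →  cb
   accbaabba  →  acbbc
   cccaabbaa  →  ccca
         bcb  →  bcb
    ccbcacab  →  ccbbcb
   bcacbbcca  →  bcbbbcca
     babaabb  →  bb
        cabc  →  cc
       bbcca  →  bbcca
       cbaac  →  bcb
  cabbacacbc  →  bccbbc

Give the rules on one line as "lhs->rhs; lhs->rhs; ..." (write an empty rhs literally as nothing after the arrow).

  | cac => cb
  | accbaabba => acbcabba => acbcba => acbbc
  | cccaabbaa => cccabaa => ccca
  | bcb

ab->; aba->; cac->cb; cba->bc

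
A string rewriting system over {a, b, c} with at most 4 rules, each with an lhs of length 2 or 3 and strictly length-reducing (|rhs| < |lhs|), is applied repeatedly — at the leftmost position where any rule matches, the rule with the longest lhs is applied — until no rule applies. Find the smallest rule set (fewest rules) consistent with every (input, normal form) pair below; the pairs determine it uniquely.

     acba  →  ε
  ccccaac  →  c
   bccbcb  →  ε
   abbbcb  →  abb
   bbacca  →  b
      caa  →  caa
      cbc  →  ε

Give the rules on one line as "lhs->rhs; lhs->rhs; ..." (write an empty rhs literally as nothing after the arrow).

  | acba => ba => ε
  | ccccaac => ccac => c
  | bccbcb => bcacb => bcb => ba => ε
  | abbbcb => abbba => abb

ac->; ba->; cb->a; cca->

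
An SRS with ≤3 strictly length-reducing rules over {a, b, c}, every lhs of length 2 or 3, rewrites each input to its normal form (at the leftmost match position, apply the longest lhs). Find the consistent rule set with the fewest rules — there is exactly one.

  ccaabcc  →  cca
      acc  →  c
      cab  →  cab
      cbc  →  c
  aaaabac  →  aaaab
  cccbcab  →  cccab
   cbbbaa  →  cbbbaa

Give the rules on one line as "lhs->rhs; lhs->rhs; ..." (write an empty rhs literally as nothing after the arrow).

  | ccaabcc => ccaac => cca
  | acc => c
  | cab
  | cbc => c

ac->; bc->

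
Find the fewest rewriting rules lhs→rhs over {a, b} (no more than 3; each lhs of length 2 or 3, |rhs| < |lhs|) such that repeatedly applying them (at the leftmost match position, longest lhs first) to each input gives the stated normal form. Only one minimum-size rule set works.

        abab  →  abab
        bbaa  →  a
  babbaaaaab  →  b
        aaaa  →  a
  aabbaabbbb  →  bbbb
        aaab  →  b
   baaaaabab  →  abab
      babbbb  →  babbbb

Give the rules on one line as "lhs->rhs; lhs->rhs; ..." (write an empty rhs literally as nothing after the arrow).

  | abab
  | bbaa => baa => aa => a
  | babbaaaaab => babaaaaab => baaaaaab => aaaaaab => aaab => b
  | aaaa => a

aa->a; aaa->; baa->aa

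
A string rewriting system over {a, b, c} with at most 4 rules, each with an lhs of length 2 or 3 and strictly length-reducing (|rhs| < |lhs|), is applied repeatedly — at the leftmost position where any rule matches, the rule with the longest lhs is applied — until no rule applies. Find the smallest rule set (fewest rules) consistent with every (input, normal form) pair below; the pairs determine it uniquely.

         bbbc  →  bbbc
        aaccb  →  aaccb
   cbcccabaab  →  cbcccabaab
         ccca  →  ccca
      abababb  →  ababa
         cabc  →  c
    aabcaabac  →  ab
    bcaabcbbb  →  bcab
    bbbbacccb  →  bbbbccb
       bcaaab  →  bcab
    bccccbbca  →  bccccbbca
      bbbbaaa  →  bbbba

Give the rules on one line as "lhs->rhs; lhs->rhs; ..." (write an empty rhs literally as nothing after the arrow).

  | bbbc
  | aaccb
  | cbcccabaab
  | ccca

aaa->a; abb->a; abc->; bac->b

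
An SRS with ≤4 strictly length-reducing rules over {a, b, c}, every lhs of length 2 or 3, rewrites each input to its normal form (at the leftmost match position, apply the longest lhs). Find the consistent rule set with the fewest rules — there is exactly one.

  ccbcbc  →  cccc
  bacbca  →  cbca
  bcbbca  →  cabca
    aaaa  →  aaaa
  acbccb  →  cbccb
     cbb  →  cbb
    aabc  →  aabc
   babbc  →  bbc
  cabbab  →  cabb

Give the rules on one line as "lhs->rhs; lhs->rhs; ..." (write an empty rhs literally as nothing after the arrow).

ac->c; ba->; bcb->ca

  | ccbcbc => cccac => cccc
  | bacbca => cbca
  | bcbbca => cabca
  | aaaa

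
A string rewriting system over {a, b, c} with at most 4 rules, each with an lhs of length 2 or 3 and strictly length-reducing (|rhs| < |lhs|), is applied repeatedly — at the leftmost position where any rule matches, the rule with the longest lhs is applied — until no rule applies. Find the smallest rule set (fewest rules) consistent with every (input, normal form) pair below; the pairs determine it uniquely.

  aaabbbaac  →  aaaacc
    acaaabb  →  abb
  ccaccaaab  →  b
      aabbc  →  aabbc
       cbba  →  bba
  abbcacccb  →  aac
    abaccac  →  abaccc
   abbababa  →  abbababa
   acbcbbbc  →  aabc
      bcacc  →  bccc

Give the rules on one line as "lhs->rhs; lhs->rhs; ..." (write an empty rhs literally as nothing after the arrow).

bbb->ac; ca->c; cb->b

  | aaabbbaac => aaaacaac => aaaacac => aaaacc
  | acaaabb => acaabb => acabb => acbb => abb
  | ccaccaaab => ccccaaab => ccccaab => ccccab => ccccb => cccb => ccb => cb => b
  | aabbc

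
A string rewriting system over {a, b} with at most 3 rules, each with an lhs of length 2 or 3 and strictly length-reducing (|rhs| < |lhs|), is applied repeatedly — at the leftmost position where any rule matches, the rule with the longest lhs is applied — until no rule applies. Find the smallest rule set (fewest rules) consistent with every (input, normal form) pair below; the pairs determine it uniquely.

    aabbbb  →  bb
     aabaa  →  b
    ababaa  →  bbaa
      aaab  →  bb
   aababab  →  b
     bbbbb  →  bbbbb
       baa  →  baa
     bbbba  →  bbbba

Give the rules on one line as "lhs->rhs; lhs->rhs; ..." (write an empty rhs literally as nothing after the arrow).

aaa->b; ab->; aba->b

  | aabbbb => abbb => bb
  | aabaa => aba => b
  | ababaa => bbaa
  | aaab => bb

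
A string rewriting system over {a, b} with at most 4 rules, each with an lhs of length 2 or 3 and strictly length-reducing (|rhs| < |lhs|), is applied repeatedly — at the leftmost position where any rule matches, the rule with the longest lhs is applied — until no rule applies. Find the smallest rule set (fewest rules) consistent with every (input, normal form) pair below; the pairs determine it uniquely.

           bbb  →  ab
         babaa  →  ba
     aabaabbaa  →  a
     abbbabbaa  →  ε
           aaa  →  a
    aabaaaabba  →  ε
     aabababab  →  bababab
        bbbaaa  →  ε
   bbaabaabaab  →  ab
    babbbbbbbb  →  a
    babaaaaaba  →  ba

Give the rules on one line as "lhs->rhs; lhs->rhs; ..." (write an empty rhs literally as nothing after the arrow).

  | bbb => ab
  | babaa => ba
  | aabaabbaa => baabbaa => bbaa => aaa => a
  | abbbabbaa => aababbaa => babbaa => baaaa => aa => ε

aa->; baa->; bb->a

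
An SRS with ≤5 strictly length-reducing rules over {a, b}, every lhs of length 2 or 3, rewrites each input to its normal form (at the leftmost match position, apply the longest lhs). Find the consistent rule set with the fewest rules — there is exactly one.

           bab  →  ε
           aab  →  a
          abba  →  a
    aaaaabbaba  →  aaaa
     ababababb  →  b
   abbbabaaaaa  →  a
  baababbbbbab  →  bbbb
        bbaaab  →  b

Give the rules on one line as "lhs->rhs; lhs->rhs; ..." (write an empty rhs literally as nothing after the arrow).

  | bab => ε
  | aab => a
  | abba => ba => a
  | aaaaabbaba => aaaababa => aaaaba => aaaa

ab->; ba->a; baa->b; bab->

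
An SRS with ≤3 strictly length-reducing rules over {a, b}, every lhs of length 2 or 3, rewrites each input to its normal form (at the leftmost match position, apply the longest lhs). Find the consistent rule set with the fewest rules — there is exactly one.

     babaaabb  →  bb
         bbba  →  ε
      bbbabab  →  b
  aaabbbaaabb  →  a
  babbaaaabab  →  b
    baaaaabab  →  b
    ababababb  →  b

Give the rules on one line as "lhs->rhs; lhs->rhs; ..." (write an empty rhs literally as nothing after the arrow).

aa->; ab->; bbb->a

  | babaaabb => baaabb => babb => bb
  | bbba => aa => ε
  | bbbabab => aabab => bab => b
  | aaabbbaaabb => abbbaaabb => bbaaabb => bbabb => bbb => a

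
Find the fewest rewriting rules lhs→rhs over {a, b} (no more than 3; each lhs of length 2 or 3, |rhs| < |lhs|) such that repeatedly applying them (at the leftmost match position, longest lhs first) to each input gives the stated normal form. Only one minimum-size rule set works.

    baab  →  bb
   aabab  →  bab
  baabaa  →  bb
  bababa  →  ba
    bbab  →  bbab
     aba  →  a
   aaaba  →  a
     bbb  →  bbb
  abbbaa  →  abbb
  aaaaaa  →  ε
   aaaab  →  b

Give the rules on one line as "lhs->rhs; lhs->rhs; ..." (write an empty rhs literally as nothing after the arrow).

aa->; aba->a

  | baab => bb
  | aabab => bab
  | baabaa => bbaa => bb
  | bababa => baba => ba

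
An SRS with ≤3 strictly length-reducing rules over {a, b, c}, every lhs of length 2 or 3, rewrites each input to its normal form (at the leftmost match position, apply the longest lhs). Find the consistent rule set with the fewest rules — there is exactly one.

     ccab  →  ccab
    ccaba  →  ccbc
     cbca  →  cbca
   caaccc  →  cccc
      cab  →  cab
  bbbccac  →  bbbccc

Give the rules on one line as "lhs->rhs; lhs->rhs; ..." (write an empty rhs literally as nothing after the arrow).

  | ccab
  | ccaba => ccbc
  | cbca
  | caaccc => caccc => cccc

aba->bc; ac->c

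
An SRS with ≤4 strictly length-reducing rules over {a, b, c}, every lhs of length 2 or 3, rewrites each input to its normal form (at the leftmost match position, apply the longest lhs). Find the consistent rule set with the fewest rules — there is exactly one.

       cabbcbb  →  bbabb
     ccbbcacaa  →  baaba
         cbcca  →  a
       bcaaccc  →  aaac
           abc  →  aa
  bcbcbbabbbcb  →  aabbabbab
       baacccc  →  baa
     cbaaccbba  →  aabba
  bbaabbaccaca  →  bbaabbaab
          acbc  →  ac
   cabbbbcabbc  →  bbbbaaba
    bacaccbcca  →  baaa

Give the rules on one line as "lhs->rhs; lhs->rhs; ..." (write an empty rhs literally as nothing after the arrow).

bc->a; ca->b; cb->; cc->

  | cabbcbb => bbbcbb => bbabb
  | ccbbcacaa => bbcacaa => baacaa => baaba
  | cbcca => cca => a
  | bcaaccc => aaaccc => aaac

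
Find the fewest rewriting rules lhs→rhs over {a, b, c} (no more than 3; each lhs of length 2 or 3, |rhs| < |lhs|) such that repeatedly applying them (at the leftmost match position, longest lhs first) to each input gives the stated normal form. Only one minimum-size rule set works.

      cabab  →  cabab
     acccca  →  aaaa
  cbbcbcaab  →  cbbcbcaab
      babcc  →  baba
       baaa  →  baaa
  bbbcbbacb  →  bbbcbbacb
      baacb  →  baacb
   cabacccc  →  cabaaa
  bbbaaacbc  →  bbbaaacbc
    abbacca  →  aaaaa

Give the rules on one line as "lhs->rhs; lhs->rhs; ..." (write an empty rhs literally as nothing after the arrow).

  | cabab
  | acccca => aacca => aaaa
  | cbbcbcaab
  | babcc => baba

abb->aa; cc->a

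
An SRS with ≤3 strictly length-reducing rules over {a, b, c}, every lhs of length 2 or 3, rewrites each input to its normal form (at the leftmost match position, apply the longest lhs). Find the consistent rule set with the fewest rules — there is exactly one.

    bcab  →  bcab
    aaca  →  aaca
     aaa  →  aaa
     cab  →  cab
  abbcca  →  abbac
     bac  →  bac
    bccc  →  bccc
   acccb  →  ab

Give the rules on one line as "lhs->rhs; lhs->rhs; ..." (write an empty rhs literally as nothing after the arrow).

cb->b; cca->ac

  | bcab
  | aaca
  | aaa
  | cab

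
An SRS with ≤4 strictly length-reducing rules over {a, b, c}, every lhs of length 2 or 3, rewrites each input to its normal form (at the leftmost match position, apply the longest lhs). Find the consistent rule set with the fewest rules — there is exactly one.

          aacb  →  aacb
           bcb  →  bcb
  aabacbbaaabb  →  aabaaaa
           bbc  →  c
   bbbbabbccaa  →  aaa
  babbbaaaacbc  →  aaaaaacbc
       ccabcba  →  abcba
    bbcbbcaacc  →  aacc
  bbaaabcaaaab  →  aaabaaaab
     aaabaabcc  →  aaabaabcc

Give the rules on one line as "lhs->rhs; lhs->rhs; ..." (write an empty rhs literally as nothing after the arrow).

bab->aa; bb->; ca->a

  | aacb
  | bcb
  | aabacbbaaabb => aabacaaabb => aabaaaabb => aabaaaa
  | bbc => c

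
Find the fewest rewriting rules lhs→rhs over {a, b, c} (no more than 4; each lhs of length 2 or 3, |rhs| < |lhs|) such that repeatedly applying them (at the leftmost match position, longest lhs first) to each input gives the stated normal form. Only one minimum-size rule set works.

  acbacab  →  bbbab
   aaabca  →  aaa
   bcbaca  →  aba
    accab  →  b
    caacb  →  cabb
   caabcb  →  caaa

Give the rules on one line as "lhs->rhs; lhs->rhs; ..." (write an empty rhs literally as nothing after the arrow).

ac->b; bca->; bcb->a

  | acbacab => bbacab => bbbab
  | aaabca => aaa
  | bcbaca => aaca => aba
  | accab => bcab => b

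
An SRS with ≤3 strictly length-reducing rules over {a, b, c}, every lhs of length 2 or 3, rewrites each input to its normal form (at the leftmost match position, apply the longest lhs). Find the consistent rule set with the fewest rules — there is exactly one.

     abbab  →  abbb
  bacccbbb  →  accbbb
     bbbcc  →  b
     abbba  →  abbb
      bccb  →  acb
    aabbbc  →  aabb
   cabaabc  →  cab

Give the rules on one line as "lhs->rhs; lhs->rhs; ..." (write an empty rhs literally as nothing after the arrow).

  | abbab => abbb
  | bacccbbb => bcccbbb => accbbb
  | bbbcc => bbac => bbc => ba => b
  | abbba => abbb

ba->b; bc->a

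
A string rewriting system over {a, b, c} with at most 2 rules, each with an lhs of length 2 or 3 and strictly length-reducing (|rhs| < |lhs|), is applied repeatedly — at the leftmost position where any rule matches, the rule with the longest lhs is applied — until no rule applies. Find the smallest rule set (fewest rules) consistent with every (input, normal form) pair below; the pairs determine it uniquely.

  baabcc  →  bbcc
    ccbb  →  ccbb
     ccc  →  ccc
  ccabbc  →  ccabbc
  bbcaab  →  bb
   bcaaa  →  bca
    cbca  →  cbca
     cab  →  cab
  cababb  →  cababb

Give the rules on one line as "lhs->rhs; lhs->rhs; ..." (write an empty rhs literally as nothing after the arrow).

  | baabcc => bbcc
  | ccbb
  | ccc
  | ccabbc

aa->; bcb->b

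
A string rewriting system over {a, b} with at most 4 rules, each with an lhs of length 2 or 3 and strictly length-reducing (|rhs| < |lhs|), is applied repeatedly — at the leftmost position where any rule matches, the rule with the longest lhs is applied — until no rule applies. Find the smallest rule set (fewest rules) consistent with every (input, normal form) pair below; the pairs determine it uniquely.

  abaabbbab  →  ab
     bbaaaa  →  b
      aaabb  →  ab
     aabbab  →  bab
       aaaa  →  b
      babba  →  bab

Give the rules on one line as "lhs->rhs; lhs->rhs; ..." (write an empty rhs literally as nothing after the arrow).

  | abaabbbab => ababbbab => abbbbab => abbbab => abbab => abab => abb => ab
  | bbaaaa => baaaa => baa => bb => b
  | aaabb => abb => ab
  | aabbab => bbbab => bbab => bab

aa->b; aaa->a; aba->ab; bb->b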